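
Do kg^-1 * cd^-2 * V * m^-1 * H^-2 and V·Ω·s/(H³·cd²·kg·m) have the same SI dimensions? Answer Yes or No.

Yes

Left side:
  V = W/A (potential = power per current),
      = kg·m²·s⁻³·A⁻¹.
  H = Wb/A (inductance = flux per current),
      = kg·m²·s⁻²·A⁻².
  So H⁻² = kg⁻²·m⁻⁴·s⁴·A⁴.
  Combining: kg⁻¹·cd⁻²·V·m⁻¹·H⁻² = kg⁻¹ · cd⁻² · (kg·m²·s⁻³·A⁻¹) · m⁻¹ · (kg⁻²·m⁻⁴·s⁴·A⁴) = kg⁻²·m⁻³·s·A³·cd⁻².
Right side:
  V = kg·m²·s⁻³·A⁻¹.
  Ω = kg·m²·s⁻³·A⁻².
  H = kg·m²·s⁻²·A⁻².
  So H⁻³ = kg⁻³·m⁻⁶·s⁶·A⁶.
  Combining: V·Ω·s·H⁻³·cd⁻²·kg⁻¹·m⁻¹ = (kg·m²·s⁻³·A⁻¹) · (kg·m²·s⁻³·A⁻²) · s · (kg⁻³·m⁻⁶·s⁶·A⁶) · cd⁻² · kg⁻¹ · m⁻¹ = kg⁻²·m⁻³·s·A³·cd⁻².
Both reduce to kg⁻²·m⁻³·s·A³·cd⁻².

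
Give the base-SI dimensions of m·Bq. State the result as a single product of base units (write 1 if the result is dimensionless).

m·s⁻¹

Bq = 1/s = s⁻¹ (activity is decays per second).
Combining: m·Bq = m · s⁻¹ = m·s⁻¹.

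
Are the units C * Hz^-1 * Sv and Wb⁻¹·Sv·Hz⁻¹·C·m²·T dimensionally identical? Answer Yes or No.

Left side:
  C = A·s = s·A (charge = current × time).
  Hz = 1/s = s⁻¹ (frequency is cycles per second).
  So Hz⁻¹ = s.
  Sv = J/kg (equivalent dose = energy per mass),
      = m²·s⁻².
  Combining: C·Hz⁻¹·Sv = (s·A) · s · (m²·s⁻²) = m²·A.
Right side:
  Wb = V·s (flux: a volt is a weber per second),
      = kg·m²·s⁻²·A⁻¹.
  So Wb⁻¹ = kg⁻¹·m⁻²·s²·A.
  Sv = J/kg (equivalent dose = energy per mass),
      = m²·s⁻².
  Hz = 1/s = s⁻¹ (frequency is cycles per second).
  So Hz⁻¹ = s.
  C = A·s = s·A (charge = current × time).
  T = Wb/m² (flux density = flux per area),
      = kg·s⁻²·A⁻¹.
  Combining: Wb⁻¹·Sv·Hz⁻¹·C·m²·T = (kg⁻¹·m⁻²·s²·A) · (m²·s⁻²) · s · (s·A) · m² · (kg·s⁻²·A⁻¹) = m²·A.
Both reduce to m²·A.

Yes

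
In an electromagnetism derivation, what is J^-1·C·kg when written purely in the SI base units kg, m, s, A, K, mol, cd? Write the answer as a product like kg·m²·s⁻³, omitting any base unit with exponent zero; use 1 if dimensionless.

m⁻²·s³·A

J = kg·m²·s⁻².
So J⁻¹ = kg⁻¹·m⁻²·s².
C = s·A.
Combining: J⁻¹·C·kg = (kg⁻¹·m⁻²·s²) · (s·A) · kg = m⁻²·s³·A.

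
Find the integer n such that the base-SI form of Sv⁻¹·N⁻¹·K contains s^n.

Sv = m²·s⁻².
So Sv⁻¹ = m⁻²·s².
N = kg·m·s⁻².
So N⁻¹ = kg⁻¹·m⁻¹·s².
Combining: Sv⁻¹·N⁻¹·K = (m⁻²·s²) · (kg⁻¹·m⁻¹·s²) · K = kg⁻¹·m⁻³·s⁴·K.
The exponent of s is 4.

4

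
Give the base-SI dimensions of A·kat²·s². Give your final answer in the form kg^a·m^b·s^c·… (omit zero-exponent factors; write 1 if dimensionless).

kat = mol/s = s⁻¹·mol (catalytic activity).
So kat² = s⁻²·mol².
Combining: A·kat²·s² = A · (s⁻²·mol²) · s² = A·mol².

A·mol²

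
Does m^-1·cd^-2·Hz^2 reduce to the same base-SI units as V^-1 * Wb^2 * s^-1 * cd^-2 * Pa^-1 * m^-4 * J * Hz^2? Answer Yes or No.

No

Left side:
  Hz = 1/s = s⁻¹ (frequency is cycles per second).
  So Hz² = s⁻².
  Combining: m⁻¹·cd⁻²·Hz² = m⁻¹ · cd⁻² · s⁻² = m⁻¹·s⁻²·cd⁻².
Right side:
  V = W/A (potential = power per current),
      = kg·m²·s⁻³·A⁻¹.
  So V⁻¹ = kg⁻¹·m⁻²·s³·A.
  Wb = V·s (flux: a volt is a weber per second),
      = kg·m²·s⁻²·A⁻¹.
  So Wb² = kg²·m⁴·s⁻⁴·A⁻².
  Pa = N/m² (pressure = force per area),
      = kg·m⁻¹·s⁻².
  So Pa⁻¹ = kg⁻¹·m·s².
  J = N·m (work = force × distance),
      = kg·m²·s⁻².
  Hz = 1/s = s⁻¹ (frequency is cycles per second).
  So Hz² = s⁻².
  Combining: V⁻¹·Wb²·s⁻¹·cd⁻²·Pa⁻¹·m⁻⁴·J·Hz² = (kg⁻¹·m⁻²·s³·A) · (kg²·m⁴·s⁻⁴·A⁻²) · s⁻¹ · cd⁻² · (kg⁻¹·m·s²) · m⁻⁴ · (kg·m²·s⁻²) · s⁻² = kg·m·s⁻⁴·A⁻¹·cd⁻².
Left is m⁻¹·s⁻²·cd⁻²; right is kg·m·s⁻⁴·A⁻¹·cd⁻² — different.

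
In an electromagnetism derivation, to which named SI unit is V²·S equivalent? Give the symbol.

V = kg·m²·s⁻³·A⁻¹.
So V² = kg²·m⁴·s⁻⁶·A⁻².
S = kg⁻¹·m⁻²·s³·A².
Combining: V²·S = (kg²·m⁴·s⁻⁶·A⁻²) · (kg⁻¹·m⁻²·s³·A²) = kg·m²·s⁻³.
kg·m²·s⁻³ is the base-SI form of the watt.

W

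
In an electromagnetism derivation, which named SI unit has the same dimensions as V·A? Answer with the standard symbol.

V = W/A (potential = power per current),
    = kg·m²·s⁻³·A⁻¹.
Combining: V·A = (kg·m²·s⁻³·A⁻¹) · A = kg·m²·s⁻³.
kg·m²·s⁻³ is the base-SI form of the watt.

W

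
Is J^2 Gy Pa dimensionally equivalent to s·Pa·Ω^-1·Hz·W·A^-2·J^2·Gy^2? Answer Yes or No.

No

Left side:
  J = N·m (work = force × distance),
      = kg·m²·s⁻².
  So J² = kg²·m⁴·s⁻⁴.
  Gy = J/kg (absorbed dose = energy per mass),
      = m²·s⁻².
  Pa = N/m² (pressure = force per area),
      = kg·m⁻¹·s⁻².
  Combining: J²·Gy·Pa = (kg²·m⁴·s⁻⁴) · (m²·s⁻²) · (kg·m⁻¹·s⁻²) = kg³·m⁵·s⁻⁸.
Right side:
  Pa = kg·m⁻¹·s⁻².
  Ω = kg·m²·s⁻³·A⁻².
  So Ω⁻¹ = kg⁻¹·m⁻²·s³·A².
  Hz = s⁻¹.
  W = kg·m²·s⁻³.
  J = kg·m²·s⁻².
  So J² = kg²·m⁴·s⁻⁴.
  Gy = m²·s⁻².
  So Gy² = m⁴·s⁻⁴.
  Combining: s·Pa·Ω⁻¹·Hz·W·A⁻²·J²·Gy² = s · (kg·m⁻¹·s⁻²) · (kg⁻¹·m⁻²·s³·A²) · s⁻¹ · (kg·m²·s⁻³) · A⁻² · (kg²·m⁴·s⁻⁴) · (m⁴·s⁻⁴) = kg³·m⁷·s⁻¹⁰.
Left is kg³·m⁵·s⁻⁸; right is kg³·m⁷·s⁻¹⁰ — different.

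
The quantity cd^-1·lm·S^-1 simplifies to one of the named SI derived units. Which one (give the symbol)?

lm = cd.
S = kg⁻¹·m⁻²·s³·A².
So S⁻¹ = kg·m²·s⁻³·A⁻².
Combining: cd⁻¹·lm·S⁻¹ = cd⁻¹ · cd · (kg·m²·s⁻³·A⁻²) = kg·m²·s⁻³·A⁻².
kg·m²·s⁻³·A⁻² is the base-SI form of the ohm.

Ω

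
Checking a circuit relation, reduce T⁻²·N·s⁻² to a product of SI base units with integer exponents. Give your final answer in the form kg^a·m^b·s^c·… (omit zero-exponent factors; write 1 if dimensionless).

T = Wb/m² (flux density = flux per area),
    = kg·s⁻²·A⁻¹.
So T⁻² = kg⁻²·s⁴·A².
N = kg·m/s² = kg·m·s⁻² (force = mass × acceleration).
Combining: T⁻²·N·s⁻² = (kg⁻²·s⁴·A²) · (kg·m·s⁻²) · s⁻² = kg⁻¹·m·A².

kg⁻¹·m·A²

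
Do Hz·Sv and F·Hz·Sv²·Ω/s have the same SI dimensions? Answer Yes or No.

No

Left side:
  Hz = s⁻¹.
  Sv = m²·s⁻².
  Combining: Hz·Sv = s⁻¹ · (m²·s⁻²) = m²·s⁻³.
Right side:
  F = kg⁻¹·m⁻²·s⁴·A².
  Hz = s⁻¹.
  Sv = m²·s⁻².
  So Sv² = m⁴·s⁻⁴.
  Ω = kg·m²·s⁻³·A⁻².
  Combining: F·s⁻¹·Hz·Sv²·Ω = (kg⁻¹·m⁻²·s⁴·A²) · s⁻¹ · s⁻¹ · (m⁴·s⁻⁴) · (kg·m²·s⁻³·A⁻²) = m⁴·s⁻⁵.
Left is m²·s⁻³; right is m⁴·s⁻⁵ — different.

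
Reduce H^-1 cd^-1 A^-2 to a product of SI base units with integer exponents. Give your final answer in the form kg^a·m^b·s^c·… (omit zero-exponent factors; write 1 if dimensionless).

kg⁻¹·m⁻²·s²·cd⁻¹

H = kg·m²·s⁻²·A⁻².
So H⁻¹ = kg⁻¹·m⁻²·s²·A².
Combining: H⁻¹·cd⁻¹·A⁻² = (kg⁻¹·m⁻²·s²·A²) · cd⁻¹ · A⁻² = kg⁻¹·m⁻²·s²·cd⁻¹.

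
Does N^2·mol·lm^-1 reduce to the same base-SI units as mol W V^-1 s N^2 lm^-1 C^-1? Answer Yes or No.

Left side:
  N = kg·m·s⁻².
  So N² = kg²·m²·s⁻⁴.
  lm = cd.
  So lm⁻¹ = cd⁻¹.
  Combining: N²·mol·lm⁻¹ = (kg²·m²·s⁻⁴) · mol · cd⁻¹ = kg²·m²·s⁻⁴·mol·cd⁻¹.
Right side:
  W = J/s (power = energy per time),
      = kg·m²·s⁻³.
  V = W/A (potential = power per current),
      = kg·m²·s⁻³·A⁻¹.
  So V⁻¹ = kg⁻¹·m⁻²·s³·A.
  N = kg·m/s² = kg·m·s⁻² (force = mass × acceleration).
  So N² = kg²·m²·s⁻⁴.
  lm = cd·sr = cd (luminous flux; sr is dimensionless).
  So lm⁻¹ = cd⁻¹.
  C = A·s = s·A (charge = current × time).
  So C⁻¹ = s⁻¹·A⁻¹.
  Combining: mol·W·V⁻¹·s·N²·lm⁻¹·C⁻¹ = mol · (kg·m²·s⁻³) · (kg⁻¹·m⁻²·s³·A) · s · (kg²·m²·s⁻⁴) · cd⁻¹ · (s⁻¹·A⁻¹) = kg²·m²·s⁻⁴·mol·cd⁻¹.
Both reduce to kg²·m²·s⁻⁴·mol·cd⁻¹.

Yes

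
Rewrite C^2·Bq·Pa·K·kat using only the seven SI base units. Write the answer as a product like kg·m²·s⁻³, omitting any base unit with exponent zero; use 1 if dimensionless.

kg·m⁻¹·s⁻²·A²·K·mol

C = s·A.
So C² = s²·A².
Bq = s⁻¹.
Pa = kg·m⁻¹·s⁻².
kat = s⁻¹·mol.
Combining: C²·Bq·Pa·K·kat = (s²·A²) · s⁻¹ · (kg·m⁻¹·s⁻²) · K · (s⁻¹·mol) = kg·m⁻¹·s⁻²·A²·K·mol.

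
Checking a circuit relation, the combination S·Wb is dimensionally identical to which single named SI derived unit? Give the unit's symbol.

C

S = 1/Ω (conductance is reciprocal resistance),
    = kg⁻¹·m⁻²·s³·A².
Wb = V·s (flux: a volt is a weber per second),
    = kg·m²·s⁻²·A⁻¹.
Combining: S·Wb = (kg⁻¹·m⁻²·s³·A²) · (kg·m²·s⁻²·A⁻¹) = s·A.
s·A is the base-SI form of the coulomb.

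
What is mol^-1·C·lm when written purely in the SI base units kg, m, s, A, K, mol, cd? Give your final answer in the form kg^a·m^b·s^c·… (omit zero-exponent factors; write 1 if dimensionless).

s·A·mol⁻¹·cd

C = s·A.
lm = cd.
Combining: mol⁻¹·C·lm = mol⁻¹ · (s·A) · cd = s·A·mol⁻¹·cd.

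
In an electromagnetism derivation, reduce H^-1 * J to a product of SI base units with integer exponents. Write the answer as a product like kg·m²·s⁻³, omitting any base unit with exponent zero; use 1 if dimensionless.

H = kg·m²·s⁻²·A⁻².
So H⁻¹ = kg⁻¹·m⁻²·s²·A².
J = kg·m²·s⁻².
Combining: H⁻¹·J = (kg⁻¹·m⁻²·s²·A²) · (kg·m²·s⁻²) = A².

A²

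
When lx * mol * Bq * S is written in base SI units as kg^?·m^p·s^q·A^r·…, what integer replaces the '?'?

-1

lx = m⁻²·cd.
Bq = s⁻¹.
S = kg⁻¹·m⁻²·s³·A².
Combining: lx·mol·Bq·S = (m⁻²·cd) · mol · s⁻¹ · (kg⁻¹·m⁻²·s³·A²) = kg⁻¹·m⁻⁴·s²·A²·mol·cd.
The exponent of kg is -1.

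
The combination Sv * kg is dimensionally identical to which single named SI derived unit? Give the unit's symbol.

J

Sv = J/kg (equivalent dose = energy per mass),
    = m²·s⁻².
Combining: Sv·kg = (m²·s⁻²) · kg = kg·m²·s⁻².
kg·m²·s⁻² is the base-SI form of the joule.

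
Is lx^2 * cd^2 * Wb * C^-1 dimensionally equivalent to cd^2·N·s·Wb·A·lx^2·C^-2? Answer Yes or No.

Left side:
  lx = m⁻²·cd.
  So lx² = m⁻⁴·cd².
  Wb = kg·m²·s⁻²·A⁻¹.
  C = s·A.
  So C⁻¹ = s⁻¹·A⁻¹.
  Combining: lx²·cd²·Wb·C⁻¹ = (m⁻⁴·cd²) · cd² · (kg·m²·s⁻²·A⁻¹) · (s⁻¹·A⁻¹) = kg·m⁻²·s⁻³·A⁻²·cd⁴.
Right side:
  N = kg·m/s² = kg·m·s⁻² (force = mass × acceleration).
  Wb = V·s (flux: a volt is a weber per second),
      = kg·m²·s⁻²·A⁻¹.
  lx = lm/m² (illuminance = luminous flux per area),
      = m⁻²·cd.
  So lx² = m⁻⁴·cd².
  C = A·s = s·A (charge = current × time).
  So C⁻² = s⁻²·A⁻².
  Combining: cd²·N·s·Wb·A·lx²·C⁻² = cd² · (kg·m·s⁻²) · s · (kg·m²·s⁻²·A⁻¹) · A · (m⁻⁴·cd²) · (s⁻²·A⁻²) = kg²·m⁻¹·s⁻⁵·A⁻²·cd⁴.
Left is kg·m⁻²·s⁻³·A⁻²·cd⁴; right is kg²·m⁻¹·s⁻⁵·A⁻²·cd⁴ — different.

No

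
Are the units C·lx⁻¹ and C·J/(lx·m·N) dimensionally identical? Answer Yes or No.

Left side:
  C = A·s = s·A (charge = current × time).
  lx = lm/m² (illuminance = luminous flux per area),
      = m⁻²·cd.
  So lx⁻¹ = m²·cd⁻¹.
  Combining: C·lx⁻¹ = (s·A) · (m²·cd⁻¹) = m²·s·A·cd⁻¹.
Right side:
  lx = lm/m² (illuminance = luminous flux per area),
      = m⁻²·cd.
  So lx⁻¹ = m²·cd⁻¹.
  C = A·s = s·A (charge = current × time).
  J = N·m (work = force × distance),
      = kg·m²·s⁻².
  N = kg·m/s² = kg·m·s⁻² (force = mass × acceleration).
  So N⁻¹ = kg⁻¹·m⁻¹·s².
  Combining: lx⁻¹·m⁻¹·C·J·N⁻¹ = (m²·cd⁻¹) · m⁻¹ · (s·A) · (kg·m²·s⁻²) · (kg⁻¹·m⁻¹·s²) = m²·s·A·cd⁻¹.
Both reduce to m²·s·A·cd⁻¹.

Yes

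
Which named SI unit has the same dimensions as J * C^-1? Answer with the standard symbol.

V

J = kg·m²·s⁻².
C = s·A.
So C⁻¹ = s⁻¹·A⁻¹.
Combining: J·C⁻¹ = (kg·m²·s⁻²) · (s⁻¹·A⁻¹) = kg·m²·s⁻³·A⁻¹.
kg·m²·s⁻³·A⁻¹ is the base-SI form of the volt.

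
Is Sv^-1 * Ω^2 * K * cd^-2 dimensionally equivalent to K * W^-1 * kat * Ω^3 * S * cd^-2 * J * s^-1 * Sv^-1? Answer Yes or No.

No

Left side:
  Sv = m²·s⁻².
  So Sv⁻¹ = m⁻²·s².
  Ω = kg·m²·s⁻³·A⁻².
  So Ω² = kg²·m⁴·s⁻⁶·A⁻⁴.
  Combining: Sv⁻¹·Ω²·K·cd⁻² = (m⁻²·s²) · (kg²·m⁴·s⁻⁶·A⁻⁴) · K · cd⁻² = kg²·m²·s⁻⁴·A⁻⁴·K·cd⁻².
Right side:
  W = kg·m²·s⁻³.
  So W⁻¹ = kg⁻¹·m⁻²·s³.
  kat = s⁻¹·mol.
  Ω = kg·m²·s⁻³·A⁻².
  So Ω³ = kg³·m⁶·s⁻⁹·A⁻⁶.
  S = kg⁻¹·m⁻²·s³·A².
  J = kg·m²·s⁻².
  Sv = m²·s⁻².
  So Sv⁻¹ = m⁻²·s².
  Combining: K·W⁻¹·kat·Ω³·S·cd⁻²·J·s⁻¹·Sv⁻¹ = K · (kg⁻¹·m⁻²·s³) · (s⁻¹·mol) · (kg³·m⁶·s⁻⁹·A⁻⁶) · (kg⁻¹·m⁻²·s³·A²) · cd⁻² · (kg·m²·s⁻²) · s⁻¹ · (m⁻²·s²) = kg²·m²·s⁻⁵·A⁻⁴·K·mol·cd⁻².
Left is kg²·m²·s⁻⁴·A⁻⁴·K·cd⁻²; right is kg²·m²·s⁻⁵·A⁻⁴·K·mol·cd⁻² — different.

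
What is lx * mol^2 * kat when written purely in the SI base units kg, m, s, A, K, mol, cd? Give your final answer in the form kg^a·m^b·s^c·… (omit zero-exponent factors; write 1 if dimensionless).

m⁻²·s⁻¹·mol³·cd

lx = lm/m² (illuminance = luminous flux per area),
    = m⁻²·cd.
kat = mol/s = s⁻¹·mol (catalytic activity).
Combining: lx·mol²·kat = (m⁻²·cd) · mol² · (s⁻¹·mol) = m⁻²·s⁻¹·mol³·cd.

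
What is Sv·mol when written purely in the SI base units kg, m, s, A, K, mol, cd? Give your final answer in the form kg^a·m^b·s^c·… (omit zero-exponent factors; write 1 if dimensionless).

m²·s⁻²·mol

Sv = m²·s⁻².
Combining: Sv·mol = (m²·s⁻²) · mol = m²·s⁻²·mol.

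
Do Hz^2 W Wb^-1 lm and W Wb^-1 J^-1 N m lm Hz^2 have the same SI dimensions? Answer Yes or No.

Yes

Left side:
  Hz = s⁻¹.
  So Hz² = s⁻².
  W = kg·m²·s⁻³.
  Wb = kg·m²·s⁻²·A⁻¹.
  So Wb⁻¹ = kg⁻¹·m⁻²·s²·A.
  lm = cd.
  Combining: Hz²·W·Wb⁻¹·lm = s⁻² · (kg·m²·s⁻³) · (kg⁻¹·m⁻²·s²·A) · cd = s⁻³·A·cd.
Right side:
  W = J/s (power = energy per time),
      = kg·m²·s⁻³.
  Wb = V·s (flux: a volt is a weber per second),
      = kg·m²·s⁻²·A⁻¹.
  So Wb⁻¹ = kg⁻¹·m⁻²·s²·A.
  J = N·m (work = force × distance),
      = kg·m²·s⁻².
  So J⁻¹ = kg⁻¹·m⁻²·s².
  N = kg·m/s² = kg·m·s⁻² (force = mass × acceleration).
  lm = cd·sr = cd (luminous flux; sr is dimensionless).
  Hz = 1/s = s⁻¹ (frequency is cycles per second).
  So Hz² = s⁻².
  Combining: W·Wb⁻¹·J⁻¹·N·m·lm·Hz² = (kg·m²·s⁻³) · (kg⁻¹·m⁻²·s²·A) · (kg⁻¹·m⁻²·s²) · (kg·m·s⁻²) · m · cd · s⁻² = s⁻³·A·cd.
Both reduce to s⁻³·A·cd.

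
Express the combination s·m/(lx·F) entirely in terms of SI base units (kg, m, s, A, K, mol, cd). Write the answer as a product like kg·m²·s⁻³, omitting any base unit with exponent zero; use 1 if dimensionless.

lx = lm/m² (illuminance = luminous flux per area),
    = m⁻²·cd.
So lx⁻¹ = m²·cd⁻¹.
F = C/V (capacitance = charge per voltage),
    = A·s/(kg·m²·s⁻³·A⁻¹) (substituting C and V),
    = kg⁻¹·m⁻²·s⁴·A².
So F⁻¹ = kg·m²·s⁻⁴·A⁻².
Combining: lx⁻¹·F⁻¹·s·m = (m²·cd⁻¹) · (kg·m²·s⁻⁴·A⁻²) · s · m = kg·m⁵·s⁻³·A⁻²·cd⁻¹.

kg·m⁵·s⁻³·A⁻²·cd⁻¹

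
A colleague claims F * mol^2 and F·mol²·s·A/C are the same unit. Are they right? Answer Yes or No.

Yes

Left side:
  F = kg⁻¹·m⁻²·s⁴·A².
  Combining: F·mol² = (kg⁻¹·m⁻²·s⁴·A²) · mol² = kg⁻¹·m⁻²·s⁴·A²·mol².
Right side:
  F = C/V (capacitance = charge per voltage),
      = A·s/(kg·m²·s⁻³·A⁻¹) (substituting C and V),
      = kg⁻¹·m⁻²·s⁴·A².
  C = A·s = s·A (charge = current × time).
  So C⁻¹ = s⁻¹·A⁻¹.
  Combining: F·mol²·s·C⁻¹·A = (kg⁻¹·m⁻²·s⁴·A²) · mol² · s · (s⁻¹·A⁻¹) · A = kg⁻¹·m⁻²·s⁴·A²·mol².
Both reduce to kg⁻¹·m⁻²·s⁴·A²·mol².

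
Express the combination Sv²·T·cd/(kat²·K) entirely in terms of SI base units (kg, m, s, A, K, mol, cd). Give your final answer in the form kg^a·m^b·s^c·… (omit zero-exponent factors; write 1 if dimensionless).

kg·m⁴·s⁻⁴·A⁻¹·K⁻¹·mol⁻²·cd

Sv = m²·s⁻².
So Sv² = m⁴·s⁻⁴.
T = kg·s⁻²·A⁻¹.
kat = s⁻¹·mol.
So kat⁻² = s²·mol⁻².
Combining: Sv²·T·kat⁻²·K⁻¹·cd = (m⁴·s⁻⁴) · (kg·s⁻²·A⁻¹) · (s²·mol⁻²) · K⁻¹ · cd = kg·m⁴·s⁻⁴·A⁻¹·K⁻¹·mol⁻²·cd.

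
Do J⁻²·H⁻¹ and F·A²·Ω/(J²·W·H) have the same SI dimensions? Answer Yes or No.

Left side:
  J = N·m (work = force × distance),
      = kg·m²·s⁻².
  So J⁻² = kg⁻²·m⁻⁴·s⁴.
  H = Wb/A (inductance = flux per current),
      = kg·m²·s⁻²·A⁻².
  So H⁻¹ = kg⁻¹·m⁻²·s²·A².
  Combining: J⁻²·H⁻¹ = (kg⁻²·m⁻⁴·s⁴) · (kg⁻¹·m⁻²·s²·A²) = kg⁻³·m⁻⁶·s⁶·A².
Right side:
  F = C/V (capacitance = charge per voltage),
      = A·s/(kg·m²·s⁻³·A⁻¹) (substituting C and V),
      = kg⁻¹·m⁻²·s⁴·A².
  J = N·m (work = force × distance),
      = kg·m²·s⁻².
  So J⁻² = kg⁻²·m⁻⁴·s⁴.
  W = J/s (power = energy per time),
      = kg·m²·s⁻³.
  So W⁻¹ = kg⁻¹·m⁻²·s³.
  H = Wb/A (inductance = flux per current),
      = kg·m²·s⁻²·A⁻².
  So H⁻¹ = kg⁻¹·m⁻²·s²·A².
  Ω = V/A (resistance = voltage per current),
      = kg·m²·s⁻³·A⁻².
  Combining: F·J⁻²·W⁻¹·H⁻¹·A²·Ω = (kg⁻¹·m⁻²·s⁴·A²) · (kg⁻²·m⁻⁴·s⁴) · (kg⁻¹·m⁻²·s³) · (kg⁻¹·m⁻²·s²·A²) · A² · (kg·m²·s⁻³·A⁻²) = kg⁻⁴·m⁻⁸·s¹⁰·A⁴.
Left is kg⁻³·m⁻⁶·s⁶·A²; right is kg⁻⁴·m⁻⁸·s¹⁰·A⁴ — different.

No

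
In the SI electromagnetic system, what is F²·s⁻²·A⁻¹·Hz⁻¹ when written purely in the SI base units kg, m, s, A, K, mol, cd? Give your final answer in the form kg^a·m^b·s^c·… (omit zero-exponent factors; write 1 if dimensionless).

F = C/V (capacitance = charge per voltage),
    = A·s/(kg·m²·s⁻³·A⁻¹) (substituting C and V),
    = kg⁻¹·m⁻²·s⁴·A².
So F² = kg⁻²·m⁻⁴·s⁸·A⁴.
Hz = 1/s = s⁻¹ (frequency is cycles per second).
So Hz⁻¹ = s.
Combining: F²·s⁻²·A⁻¹·Hz⁻¹ = (kg⁻²·m⁻⁴·s⁸·A⁴) · s⁻² · A⁻¹ · s = kg⁻²·m⁻⁴·s⁷·A³.

kg⁻²·m⁻⁴·s⁷·A³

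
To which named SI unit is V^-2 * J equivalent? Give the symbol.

V = kg·m²·s⁻³·A⁻¹.
So V⁻² = kg⁻²·m⁻⁴·s⁶·A².
J = kg·m²·s⁻².
Combining: V⁻²·J = (kg⁻²·m⁻⁴·s⁶·A²) · (kg·m²·s⁻²) = kg⁻¹·m⁻²·s⁴·A².
kg⁻¹·m⁻²·s⁴·A² is the base-SI form of the farad.

F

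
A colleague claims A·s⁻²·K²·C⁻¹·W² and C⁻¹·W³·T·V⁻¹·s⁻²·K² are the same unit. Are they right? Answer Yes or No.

Left side:
  C = s·A.
  So C⁻¹ = s⁻¹·A⁻¹.
  W = kg·m²·s⁻³.
  So W² = kg²·m⁴·s⁻⁶.
  Combining: A·s⁻²·K²·C⁻¹·W² = A · s⁻² · K² · (s⁻¹·A⁻¹) · (kg²·m⁴·s⁻⁶) = kg²·m⁴·s⁻⁹·K².
Right side:
  C = A·s = s·A (charge = current × time).
  So C⁻¹ = s⁻¹·A⁻¹.
  W = J/s (power = energy per time),
      = kg·m²·s⁻³.
  So W³ = kg³·m⁶·s⁻⁹.
  T = Wb/m² (flux density = flux per area),
      = kg·s⁻²·A⁻¹.
  V = W/A (potential = power per current),
      = kg·m²·s⁻³·A⁻¹.
  So V⁻¹ = kg⁻¹·m⁻²·s³·A.
  Combining: C⁻¹·W³·T·V⁻¹·s⁻²·K² = (s⁻¹·A⁻¹) · (kg³·m⁶·s⁻⁹) · (kg·s⁻²·A⁻¹) · (kg⁻¹·m⁻²·s³·A) · s⁻² · K² = kg³·m⁴·s⁻¹¹·A⁻¹·K².
Left is kg²·m⁴·s⁻⁹·K²; right is kg³·m⁴·s⁻¹¹·A⁻¹·K² — different.

No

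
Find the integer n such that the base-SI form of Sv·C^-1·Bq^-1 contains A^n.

Sv = J/kg (equivalent dose = energy per mass),
    = m²·s⁻².
C = A·s = s·A (charge = current × time).
So C⁻¹ = s⁻¹·A⁻¹.
Bq = 1/s = s⁻¹ (activity is decays per second).
So Bq⁻¹ = s.
Combining: Sv·C⁻¹·Bq⁻¹ = (m²·s⁻²) · (s⁻¹·A⁻¹) · s = m²·s⁻²·A⁻¹.
The exponent of A is -1.

-1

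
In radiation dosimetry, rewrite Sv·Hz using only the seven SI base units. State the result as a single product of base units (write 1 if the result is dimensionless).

m²·s⁻³

Sv = J/kg (equivalent dose = energy per mass),
    = m²·s⁻².
Hz = 1/s = s⁻¹ (frequency is cycles per second).
Combining: Sv·Hz = (m²·s⁻²) · s⁻¹ = m²·s⁻³.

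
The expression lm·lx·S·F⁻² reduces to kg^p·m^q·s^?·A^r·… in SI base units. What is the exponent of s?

lm = cd·sr = cd (luminous flux; sr is dimensionless).
lx = lm/m² (illuminance = luminous flux per area),
    = m⁻²·cd.
S = 1/Ω (conductance is reciprocal resistance),
    = kg⁻¹·m⁻²·s³·A².
F = C/V (capacitance = charge per voltage),
    = A·s/(kg·m²·s⁻³·A⁻¹) (substituting C and V),
    = kg⁻¹·m⁻²·s⁴·A².
So F⁻² = kg²·m⁴·s⁻⁸·A⁻⁴.
Combining: lm·lx·S·F⁻² = cd · (m⁻²·cd) · (kg⁻¹·m⁻²·s³·A²) · (kg²·m⁴·s⁻⁸·A⁻⁴) = kg·s⁻⁵·A⁻²·cd².
The exponent of s is -5.

-5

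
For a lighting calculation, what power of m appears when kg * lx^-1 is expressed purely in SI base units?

2

lx = lm/m² (illuminance = luminous flux per area),
    = m⁻²·cd.
So lx⁻¹ = m²·cd⁻¹.
Combining: kg·lx⁻¹ = kg · (m²·cd⁻¹) = kg·m²·cd⁻¹.
The exponent of m is 2.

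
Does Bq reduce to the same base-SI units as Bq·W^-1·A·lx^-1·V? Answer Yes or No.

No

Left side:
  Bq = s⁻¹.
Right side:
  Bq = 1/s = s⁻¹ (activity is decays per second).
  W = J/s (power = energy per time),
      = kg·m²·s⁻³.
  So W⁻¹ = kg⁻¹·m⁻²·s³.
  lx = lm/m² (illuminance = luminous flux per area),
      = m⁻²·cd.
  So lx⁻¹ = m²·cd⁻¹.
  V = W/A (potential = power per current),
      = kg·m²·s⁻³·A⁻¹.
  Combining: Bq·W⁻¹·A·lx⁻¹·V = s⁻¹ · (kg⁻¹·m⁻²·s³) · A · (m²·cd⁻¹) · (kg·m²·s⁻³·A⁻¹) = m²·s⁻¹·cd⁻¹.
Left is s⁻¹; right is m²·s⁻¹·cd⁻¹ — different.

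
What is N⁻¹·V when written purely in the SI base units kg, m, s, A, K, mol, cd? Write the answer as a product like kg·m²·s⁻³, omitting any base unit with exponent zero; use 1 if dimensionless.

N = kg·m/s² = kg·m·s⁻² (force = mass × acceleration).
So N⁻¹ = kg⁻¹·m⁻¹·s².
V = W/A (potential = power per current),
    = kg·m²·s⁻³·A⁻¹.
Combining: N⁻¹·V = (kg⁻¹·m⁻¹·s²) · (kg·m²·s⁻³·A⁻¹) = m·s⁻¹·A⁻¹.

m·s⁻¹·A⁻¹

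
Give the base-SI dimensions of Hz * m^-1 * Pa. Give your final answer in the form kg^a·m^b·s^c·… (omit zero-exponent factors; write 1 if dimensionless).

Hz = 1/s = s⁻¹ (frequency is cycles per second).
Pa = N/m² (pressure = force per area),
    = kg·m⁻¹·s⁻².
Combining: Hz·m⁻¹·Pa = s⁻¹ · m⁻¹ · (kg·m⁻¹·s⁻²) = kg·m⁻²·s⁻³.

kg·m⁻²·s⁻³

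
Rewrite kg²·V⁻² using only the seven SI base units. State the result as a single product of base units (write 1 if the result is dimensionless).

V = W/A (potential = power per current),
    = kg·m²·s⁻³·A⁻¹.
So V⁻² = kg⁻²·m⁻⁴·s⁶·A².
Combining: kg²·V⁻² = kg² · (kg⁻²·m⁻⁴·s⁶·A²) = m⁻⁴·s⁶·A².

m⁻⁴·s⁶·A²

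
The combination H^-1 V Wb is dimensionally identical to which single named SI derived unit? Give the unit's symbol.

H = Wb/A (inductance = flux per current),
    = kg·m²·s⁻²·A⁻².
So H⁻¹ = kg⁻¹·m⁻²·s²·A².
V = W/A (potential = power per current),
    = kg·m²·s⁻³·A⁻¹.
Wb = V·s (flux: a volt is a weber per second),
    = kg·m²·s⁻²·A⁻¹.
Combining: H⁻¹·V·Wb = (kg⁻¹·m⁻²·s²·A²) · (kg·m²·s⁻³·A⁻¹) · (kg·m²·s⁻²·A⁻¹) = kg·m²·s⁻³.
kg·m²·s⁻³ is the base-SI form of the watt.

W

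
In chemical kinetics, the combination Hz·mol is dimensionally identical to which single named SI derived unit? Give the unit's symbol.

kat

Hz = 1/s = s⁻¹ (frequency is cycles per second).
Combining: Hz·mol = s⁻¹ · mol = s⁻¹·mol.
s⁻¹·mol is the base-SI form of the katal.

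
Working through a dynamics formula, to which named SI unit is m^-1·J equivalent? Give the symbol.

N

J = kg·m²·s⁻².
Combining: m⁻¹·J = m⁻¹ · (kg·m²·s⁻²) = kg·m·s⁻².
kg·m·s⁻² is the base-SI form of the newton.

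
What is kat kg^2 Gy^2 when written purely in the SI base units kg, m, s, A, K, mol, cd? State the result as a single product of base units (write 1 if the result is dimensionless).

kat = s⁻¹·mol.
Gy = m²·s⁻².
So Gy² = m⁴·s⁻⁴.
Combining: kat·kg²·Gy² = (s⁻¹·mol) · kg² · (m⁴·s⁻⁴) = kg²·m⁴·s⁻⁵·mol.

kg²·m⁴·s⁻⁵·mol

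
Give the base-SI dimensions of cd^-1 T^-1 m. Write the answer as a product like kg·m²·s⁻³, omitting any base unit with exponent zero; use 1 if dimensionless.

T = Wb/m² (flux density = flux per area),
    = kg·s⁻²·A⁻¹.
So T⁻¹ = kg⁻¹·s²·A.
Combining: cd⁻¹·T⁻¹·m = cd⁻¹ · (kg⁻¹·s²·A) · m = kg⁻¹·m·s²·A·cd⁻¹.

kg⁻¹·m·s²·A·cd⁻¹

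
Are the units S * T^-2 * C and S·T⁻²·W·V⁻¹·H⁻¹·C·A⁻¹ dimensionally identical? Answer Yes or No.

Left side:
  S = kg⁻¹·m⁻²·s³·A².
  T = kg·s⁻²·A⁻¹.
  So T⁻² = kg⁻²·s⁴·A².
  C = s·A.
  Combining: S·T⁻²·C = (kg⁻¹·m⁻²·s³·A²) · (kg⁻²·s⁴·A²) · (s·A) = kg⁻³·m⁻²·s⁸·A⁵.
Right side:
  S = kg⁻¹·m⁻²·s³·A².
  T = kg·s⁻²·A⁻¹.
  So T⁻² = kg⁻²·s⁴·A².
  W = kg·m²·s⁻³.
  V = kg·m²·s⁻³·A⁻¹.
  So V⁻¹ = kg⁻¹·m⁻²·s³·A.
  H = kg·m²·s⁻²·A⁻².
  So H⁻¹ = kg⁻¹·m⁻²·s²·A².
  C = s·A.
  Combining: S·T⁻²·W·V⁻¹·H⁻¹·C·A⁻¹ = (kg⁻¹·m⁻²·s³·A²) · (kg⁻²·s⁴·A²) · (kg·m²·s⁻³) · (kg⁻¹·m⁻²·s³·A) · (kg⁻¹·m⁻²·s²·A²) · (s·A) · A⁻¹ = kg⁻⁴·m⁻⁴·s¹⁰·A⁷.
Left is kg⁻³·m⁻²·s⁸·A⁵; right is kg⁻⁴·m⁻⁴·s¹⁰·A⁷ — different.

No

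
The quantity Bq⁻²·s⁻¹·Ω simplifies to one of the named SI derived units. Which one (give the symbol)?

H

Bq = s⁻¹.
So Bq⁻² = s².
Ω = kg·m²·s⁻³·A⁻².
Combining: Bq⁻²·s⁻¹·Ω = s² · s⁻¹ · (kg·m²·s⁻³·A⁻²) = kg·m²·s⁻²·A⁻².
kg·m²·s⁻²·A⁻² is the base-SI form of the henry.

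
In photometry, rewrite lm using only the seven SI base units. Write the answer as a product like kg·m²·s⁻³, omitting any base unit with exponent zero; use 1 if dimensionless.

lm = cd.

cd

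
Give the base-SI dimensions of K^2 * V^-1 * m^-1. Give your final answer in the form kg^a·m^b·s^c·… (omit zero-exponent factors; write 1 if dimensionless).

V = W/A (potential = power per current),
    = kg·m²·s⁻³·A⁻¹.
So V⁻¹ = kg⁻¹·m⁻²·s³·A.
Combining: K²·V⁻¹·m⁻¹ = K² · (kg⁻¹·m⁻²·s³·A) · m⁻¹ = kg⁻¹·m⁻³·s³·A·K².

kg⁻¹·m⁻³·s³·A·K²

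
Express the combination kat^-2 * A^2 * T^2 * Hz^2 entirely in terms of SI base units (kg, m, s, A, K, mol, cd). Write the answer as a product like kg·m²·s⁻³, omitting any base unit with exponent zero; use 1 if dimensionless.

kat = s⁻¹·mol.
So kat⁻² = s²·mol⁻².
T = kg·s⁻²·A⁻¹.
So T² = kg²·s⁻⁴·A⁻².
Hz = s⁻¹.
So Hz² = s⁻².
Combining: kat⁻²·A²·T²·Hz² = (s²·mol⁻²) · A² · (kg²·s⁻⁴·A⁻²) · s⁻² = kg²·s⁻⁴·mol⁻².

kg²·s⁻⁴·mol⁻²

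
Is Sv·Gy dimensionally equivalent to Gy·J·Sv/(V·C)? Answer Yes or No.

Yes

Left side:
  Sv = m²·s⁻².
  Gy = m²·s⁻².
  Combining: Sv·Gy = (m²·s⁻²) · (m²·s⁻²) = m⁴·s⁻⁴.
Right side:
  V = W/A (potential = power per current),
      = kg·m²·s⁻³·A⁻¹.
  So V⁻¹ = kg⁻¹·m⁻²·s³·A.
  Gy = J/kg (absorbed dose = energy per mass),
      = m²·s⁻².
  J = N·m (work = force × distance),
      = kg·m²·s⁻².
  C = A·s = s·A (charge = current × time).
  So C⁻¹ = s⁻¹·A⁻¹.
  Sv = J/kg (equivalent dose = energy per mass),
      = m²·s⁻².
  Combining: V⁻¹·Gy·J·C⁻¹·Sv = (kg⁻¹·m⁻²·s³·A) · (m²·s⁻²) · (kg·m²·s⁻²) · (s⁻¹·A⁻¹) · (m²·s⁻²) = m⁴·s⁻⁴.
Both reduce to m⁴·s⁻⁴.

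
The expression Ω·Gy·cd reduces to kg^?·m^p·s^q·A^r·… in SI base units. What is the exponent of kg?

Ω = V/A (resistance = voltage per current),
    = kg·m²·s⁻³·A⁻².
Gy = J/kg (absorbed dose = energy per mass),
    = m²·s⁻².
Combining: Ω·Gy·cd = (kg·m²·s⁻³·A⁻²) · (m²·s⁻²) · cd = kg·m⁴·s⁻⁵·A⁻²·cd.
The exponent of kg is 1.

1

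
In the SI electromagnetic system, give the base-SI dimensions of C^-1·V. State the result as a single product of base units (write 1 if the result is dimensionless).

kg·m²·s⁻⁴·A⁻²

C = s·A.
So C⁻¹ = s⁻¹·A⁻¹.
V = kg·m²·s⁻³·A⁻¹.
Combining: C⁻¹·V = (s⁻¹·A⁻¹) · (kg·m²·s⁻³·A⁻¹) = kg·m²·s⁻⁴·A⁻².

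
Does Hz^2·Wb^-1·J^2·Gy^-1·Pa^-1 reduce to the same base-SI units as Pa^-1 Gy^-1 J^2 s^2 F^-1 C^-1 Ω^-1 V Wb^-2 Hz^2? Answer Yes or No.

No

Left side:
  Hz = 1/s = s⁻¹ (frequency is cycles per second).
  So Hz² = s⁻².
  Wb = V·s (flux: a volt is a weber per second),
      = kg·m²·s⁻²·A⁻¹.
  So Wb⁻¹ = kg⁻¹·m⁻²·s²·A.
  J = N·m (work = force × distance),
      = kg·m²·s⁻².
  So J² = kg²·m⁴·s⁻⁴.
  Gy = J/kg (absorbed dose = energy per mass),
      = m²·s⁻².
  So Gy⁻¹ = m⁻²·s².
  Pa = N/m² (pressure = force per area),
      = kg·m⁻¹·s⁻².
  So Pa⁻¹ = kg⁻¹·m·s².
  Combining: Hz²·Wb⁻¹·J²·Gy⁻¹·Pa⁻¹ = s⁻² · (kg⁻¹·m⁻²·s²·A) · (kg²·m⁴·s⁻⁴) · (m⁻²·s²) · (kg⁻¹·m·s²) = m·A.
Right side:
  Pa = kg·m⁻¹·s⁻².
  So Pa⁻¹ = kg⁻¹·m·s².
  Gy = m²·s⁻².
  So Gy⁻¹ = m⁻²·s².
  J = kg·m²·s⁻².
  So J² = kg²·m⁴·s⁻⁴.
  F = kg⁻¹·m⁻²·s⁴·A².
  So F⁻¹ = kg·m²·s⁻⁴·A⁻².
  C = s·A.
  So C⁻¹ = s⁻¹·A⁻¹.
  Ω = kg·m²·s⁻³·A⁻².
  So Ω⁻¹ = kg⁻¹·m⁻²·s³·A².
  V = kg·m²·s⁻³·A⁻¹.
  Wb = kg·m²·s⁻²·A⁻¹.
  So Wb⁻² = kg⁻²·m⁻⁴·s⁴·A².
  Hz = s⁻¹.
  So Hz² = s⁻².
  Combining: Pa⁻¹·Gy⁻¹·J²·s²·F⁻¹·C⁻¹·Ω⁻¹·V·Wb⁻²·Hz² = (kg⁻¹·m·s²) · (m⁻²·s²) · (kg²·m⁴·s⁻⁴) · s² · (kg·m²·s⁻⁴·A⁻²) · (s⁻¹·A⁻¹) · (kg⁻¹·m⁻²·s³·A²) · (kg·m²·s⁻³·A⁻¹) · (kg⁻²·m⁻⁴·s⁴·A²) · s⁻² = m·s⁻¹.
Left is m·A; right is m·s⁻¹ — different.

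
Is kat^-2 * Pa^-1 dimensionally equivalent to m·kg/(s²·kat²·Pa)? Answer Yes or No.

Left side:
  kat = mol/s = s⁻¹·mol (catalytic activity).
  So kat⁻² = s²·mol⁻².
  Pa = N/m² (pressure = force per area),
      = kg·m⁻¹·s⁻².
  So Pa⁻¹ = kg⁻¹·m·s².
  Combining: kat⁻²·Pa⁻¹ = (s²·mol⁻²) · (kg⁻¹·m·s²) = kg⁻¹·m·s⁴·mol⁻².
Right side:
  kat = s⁻¹·mol.
  So kat⁻² = s²·mol⁻².
  Pa = kg·m⁻¹·s⁻².
  So Pa⁻¹ = kg⁻¹·m·s².
  Combining: m·s⁻²·kat⁻²·Pa⁻¹·kg = m · s⁻² · (s²·mol⁻²) · (kg⁻¹·m·s²) · kg = m²·s²·mol⁻².
Left is kg⁻¹·m·s⁴·mol⁻²; right is m²·s²·mol⁻² — different.

No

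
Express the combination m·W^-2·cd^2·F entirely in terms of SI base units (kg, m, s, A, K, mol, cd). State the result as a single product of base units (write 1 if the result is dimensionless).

W = J/s (power = energy per time),
    = kg·m²·s⁻³.
So W⁻² = kg⁻²·m⁻⁴·s⁶.
F = C/V (capacitance = charge per voltage),
    = A·s/(kg·m²·s⁻³·A⁻¹) (substituting C and V),
    = kg⁻¹·m⁻²·s⁴·A².
Combining: m·W⁻²·cd²·F = m · (kg⁻²·m⁻⁴·s⁶) · cd² · (kg⁻¹·m⁻²·s⁴·A²) = kg⁻³·m⁻⁵·s¹⁰·A²·cd².

kg⁻³·m⁻⁵·s¹⁰·A²·cd²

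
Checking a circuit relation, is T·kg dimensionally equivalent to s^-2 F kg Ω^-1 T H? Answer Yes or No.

No

Left side:
  T = Wb/m² (flux density = flux per area),
      = kg·s⁻²·A⁻¹.
  Combining: T·kg = (kg·s⁻²·A⁻¹) · kg = kg²·s⁻²·A⁻¹.
Right side:
  F = C/V (capacitance = charge per voltage),
      = A·s/(kg·m²·s⁻³·A⁻¹) (substituting C and V),
      = kg⁻¹·m⁻²·s⁴·A².
  Ω = V/A (resistance = voltage per current),
      = kg·m²·s⁻³·A⁻².
  So Ω⁻¹ = kg⁻¹·m⁻²·s³·A².
  T = Wb/m² (flux density = flux per area),
      = kg·s⁻²·A⁻¹.
  H = Wb/A (inductance = flux per current),
      = kg·m²·s⁻²·A⁻².
  Combining: s⁻²·F·kg·Ω⁻¹·T·H = s⁻² · (kg⁻¹·m⁻²·s⁴·A²) · kg · (kg⁻¹·m⁻²·s³·A²) · (kg·s⁻²·A⁻¹) · (kg·m²·s⁻²·A⁻²) = kg·m⁻²·s·A.
Left is kg²·s⁻²·A⁻¹; right is kg·m⁻²·s·A — different.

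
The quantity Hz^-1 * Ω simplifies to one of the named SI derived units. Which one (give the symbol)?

Hz = 1/s = s⁻¹ (frequency is cycles per second).
So Hz⁻¹ = s.
Ω = V/A (resistance = voltage per current),
    = kg·m²·s⁻³·A⁻².
Combining: Hz⁻¹·Ω = s · (kg·m²·s⁻³·A⁻²) = kg·m²·s⁻²·A⁻².
kg·m²·s⁻²·A⁻² is the base-SI form of the henry.

H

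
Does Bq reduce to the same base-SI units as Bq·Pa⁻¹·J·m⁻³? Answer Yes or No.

Left side:
  Bq = 1/s = s⁻¹ (activity is decays per second).
Right side:
  Bq = s⁻¹.
  Pa = kg·m⁻¹·s⁻².
  So Pa⁻¹ = kg⁻¹·m·s².
  J = kg·m²·s⁻².
  Combining: Bq·Pa⁻¹·J·m⁻³ = s⁻¹ · (kg⁻¹·m·s²) · (kg·m²·s⁻²) · m⁻³ = s⁻¹.
Both reduce to s⁻¹.

Yes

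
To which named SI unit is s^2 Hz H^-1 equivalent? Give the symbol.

S

Hz = s⁻¹.
H = kg·m²·s⁻²·A⁻².
So H⁻¹ = kg⁻¹·m⁻²·s²·A².
Combining: s²·Hz·H⁻¹ = s² · s⁻¹ · (kg⁻¹·m⁻²·s²·A²) = kg⁻¹·m⁻²·s³·A².
kg⁻¹·m⁻²·s³·A² is the base-SI form of the siemens.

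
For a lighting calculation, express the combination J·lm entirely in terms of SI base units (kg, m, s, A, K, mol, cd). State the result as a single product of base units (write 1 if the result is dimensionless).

kg·m²·s⁻²·cd

J = kg·m²·s⁻².
lm = cd.
Combining: J·lm = (kg·m²·s⁻²) · cd = kg·m²·s⁻²·cd.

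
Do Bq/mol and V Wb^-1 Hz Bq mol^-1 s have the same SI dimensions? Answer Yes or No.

No

Left side:
  Bq = s⁻¹.
  Combining: mol⁻¹·Bq = mol⁻¹ · s⁻¹ = s⁻¹·mol⁻¹.
Right side:
  V = kg·m²·s⁻³·A⁻¹.
  Wb = kg·m²·s⁻²·A⁻¹.
  So Wb⁻¹ = kg⁻¹·m⁻²·s²·A.
  Hz = s⁻¹.
  Bq = s⁻¹.
  Combining: V·Wb⁻¹·Hz·Bq·mol⁻¹·s = (kg·m²·s⁻³·A⁻¹) · (kg⁻¹·m⁻²·s²·A) · s⁻¹ · s⁻¹ · mol⁻¹ · s = s⁻²·mol⁻¹.
Left is s⁻¹·mol⁻¹; right is s⁻²·mol⁻¹ — different.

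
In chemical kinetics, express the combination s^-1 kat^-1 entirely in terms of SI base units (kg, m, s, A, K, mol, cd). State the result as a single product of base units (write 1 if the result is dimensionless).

mol⁻¹

kat = mol/s = s⁻¹·mol (catalytic activity).
So kat⁻¹ = s·mol⁻¹.
Combining: s⁻¹·kat⁻¹ = s⁻¹ · (s·mol⁻¹) = mol⁻¹.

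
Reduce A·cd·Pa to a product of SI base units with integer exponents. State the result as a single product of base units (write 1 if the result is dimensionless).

Pa = N/m² (pressure = force per area),
    = kg·m⁻¹·s⁻².
Combining: A·cd·Pa = A · cd · (kg·m⁻¹·s⁻²) = kg·m⁻¹·s⁻²·A·cd.

kg·m⁻¹·s⁻²·A·cd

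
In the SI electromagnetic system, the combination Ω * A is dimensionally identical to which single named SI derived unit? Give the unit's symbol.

V

Ω = V/A (resistance = voltage per current),
    = kg·m²·s⁻³·A⁻².
Combining: Ω·A = (kg·m²·s⁻³·A⁻²) · A = kg·m²·s⁻³·A⁻¹.
kg·m²·s⁻³·A⁻¹ is the base-SI form of the volt.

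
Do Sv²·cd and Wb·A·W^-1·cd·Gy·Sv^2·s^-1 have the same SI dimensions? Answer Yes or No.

No

Left side:
  Sv = J/kg (equivalent dose = energy per mass),
      = m²·s⁻².
  So Sv² = m⁴·s⁻⁴.
  Combining: Sv²·cd = (m⁴·s⁻⁴) · cd = m⁴·s⁻⁴·cd.
Right side:
  Wb = kg·m²·s⁻²·A⁻¹.
  W = kg·m²·s⁻³.
  So W⁻¹ = kg⁻¹·m⁻²·s³.
  Gy = m²·s⁻².
  Sv = m²·s⁻².
  So Sv² = m⁴·s⁻⁴.
  Combining: Wb·A·W⁻¹·cd·Gy·Sv²·s⁻¹ = (kg·m²·s⁻²·A⁻¹) · A · (kg⁻¹·m⁻²·s³) · cd · (m²·s⁻²) · (m⁴·s⁻⁴) · s⁻¹ = m⁶·s⁻⁶·cd.
Left is m⁴·s⁻⁴·cd; right is m⁶·s⁻⁶·cd — different.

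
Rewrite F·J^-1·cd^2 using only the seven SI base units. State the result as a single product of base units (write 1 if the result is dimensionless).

F = kg⁻¹·m⁻²·s⁴·A².
J = kg·m²·s⁻².
So J⁻¹ = kg⁻¹·m⁻²·s².
Combining: F·J⁻¹·cd² = (kg⁻¹·m⁻²·s⁴·A²) · (kg⁻¹·m⁻²·s²) · cd² = kg⁻²·m⁻⁴·s⁶·A²·cd².

kg⁻²·m⁻⁴·s⁶·A²·cd²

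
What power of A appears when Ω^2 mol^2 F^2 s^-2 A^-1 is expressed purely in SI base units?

-1

Ω = V/A (resistance = voltage per current),
    = kg·m²·s⁻³·A⁻².
So Ω² = kg²·m⁴·s⁻⁶·A⁻⁴.
F = C/V (capacitance = charge per voltage),
    = A·s/(kg·m²·s⁻³·A⁻¹) (substituting C and V),
    = kg⁻¹·m⁻²·s⁴·A².
So F² = kg⁻²·m⁻⁴·s⁸·A⁴.
Combining: Ω²·mol²·F²·s⁻²·A⁻¹ = (kg²·m⁴·s⁻⁶·A⁻⁴) · mol² · (kg⁻²·m⁻⁴·s⁸·A⁴) · s⁻² · A⁻¹ = A⁻¹·mol².
The exponent of A is -1.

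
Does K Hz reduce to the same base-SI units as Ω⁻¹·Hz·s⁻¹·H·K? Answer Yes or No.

Left side:
  Hz = 1/s = s⁻¹ (frequency is cycles per second).
  Combining: K·Hz = K · s⁻¹ = s⁻¹·K.
Right side:
  Ω = kg·m²·s⁻³·A⁻².
  So Ω⁻¹ = kg⁻¹·m⁻²·s³·A².
  Hz = s⁻¹.
  H = kg·m²·s⁻²·A⁻².
  Combining: Ω⁻¹·Hz·s⁻¹·H·K = (kg⁻¹·m⁻²·s³·A²) · s⁻¹ · s⁻¹ · (kg·m²·s⁻²·A⁻²) · K = s⁻¹·K.
Both reduce to s⁻¹·K.

Yes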